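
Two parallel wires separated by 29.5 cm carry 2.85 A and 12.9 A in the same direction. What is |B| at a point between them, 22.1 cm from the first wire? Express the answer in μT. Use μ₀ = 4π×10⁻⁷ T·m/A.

Each long wire gives B = μ₀I/(2πd). Distances are d₁ = 0.221 m and d₂ = 0.074 m.
B₁ = 2.58×10⁻⁶ T, B₂ = 3.49×10⁻⁵ T.
Between parallel currents the two contributions point in opposite directions, so they subtract. B = |B₁ − B₂| = |2.58×10⁻⁶ − 3.49×10⁻⁵| = 3.23×10⁻⁵ T.

B ≈ 32.3 μT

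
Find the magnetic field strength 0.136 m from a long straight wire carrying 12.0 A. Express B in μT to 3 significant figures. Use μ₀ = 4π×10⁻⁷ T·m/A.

For an infinitely long straight wire, B = μ₀I/(2πd).
B = (4π×10⁻⁷ × 12.0) / (2π × 0.136) = 1.76×10⁻⁵ T.

B ≈ 17.6 μT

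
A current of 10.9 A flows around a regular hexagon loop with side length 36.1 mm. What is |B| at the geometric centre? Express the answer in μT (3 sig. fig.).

B ≈ 209 μT

Each side is a finite straight segment at perpendicular distance d = a/(2 tan(π/6)) = 0.03126 m from the centre, with end-angles ±π/6.
One side contributes B₁ = (μ₀I/4πd)·2 sin(π/6) = 3.49×10⁻⁵ T.
All 6 sides add in the same direction: B = 6 × 3.49×10⁻⁵ = 2.09×10⁻⁴ T.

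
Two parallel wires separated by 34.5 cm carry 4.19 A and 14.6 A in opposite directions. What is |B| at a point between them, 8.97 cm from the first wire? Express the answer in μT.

B ≈ 20.8 μT

Each long wire gives B = μ₀I/(2πd). Distances are d₁ = 0.0897 m and d₂ = 0.2553 m.
B₁ = 9.34×10⁻⁶ T, B₂ = 1.14×10⁻⁵ T.
Between antiparallel currents both contributions point the same way, so they add. B = B₁ + B₂ = 9.34×10⁻⁶ + 1.14×10⁻⁵ = 2.08×10⁻⁵ T.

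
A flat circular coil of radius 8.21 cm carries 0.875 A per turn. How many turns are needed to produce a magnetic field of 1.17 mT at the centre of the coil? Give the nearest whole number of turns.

For an N-turn coil, B = Nμ₀I/(2R). A single turn gives B₁ = 6.70×10⁻⁶ T with R = 0.0821 m.
N = B/B₁ = 1.17×10⁻³ / 6.70×10⁻⁶ = 174.72.

N = 175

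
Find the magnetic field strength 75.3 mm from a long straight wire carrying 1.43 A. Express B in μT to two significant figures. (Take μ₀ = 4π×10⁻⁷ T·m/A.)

B ≈ 3.8 μT

For an infinitely long straight wire, B = μ₀I/(2πd).
B = (4π×10⁻⁷ × 1.43) / (2π × 0.0753) = 3.80×10⁻⁶ T.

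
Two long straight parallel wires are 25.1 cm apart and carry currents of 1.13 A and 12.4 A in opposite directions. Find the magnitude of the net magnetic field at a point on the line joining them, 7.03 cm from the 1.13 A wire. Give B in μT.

Each long wire gives B = μ₀I/(2πd). Distances are d₁ = 0.0703 m and d₂ = 0.1807 m.
B₁ = 3.21×10⁻⁶ T, B₂ = 1.37×10⁻⁵ T.
Between antiparallel currents both contributions point the same way, so they add. B = B₁ + B₂ = 3.21×10⁻⁶ + 1.37×10⁻⁵ = 1.69×10⁻⁵ T.

B ≈ 16.9 μT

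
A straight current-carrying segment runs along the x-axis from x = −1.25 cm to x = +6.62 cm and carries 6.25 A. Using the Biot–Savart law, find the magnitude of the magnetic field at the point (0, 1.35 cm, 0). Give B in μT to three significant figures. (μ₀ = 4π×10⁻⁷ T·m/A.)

For a finite straight segment, B = (μ₀I/4πd)(sinθ₁ + sinθ₂), where θ₁, θ₂ are the angles from the perpendicular to each end.
The perpendicular distance is d = 0.0135 m; the end-offsets along the wire are a = 0.0125 m and b = 0.0662 m.
sinθ₁ = 0.0125/√(0.0125²+0.0135²) = 0.6794; sinθ₂ = 0.0662/√(0.0662²+0.0135²) = 0.9798.
B = (4π×10⁻⁷ × 6.25) / (4π × 0.0135) × (0.6794 + 0.9798) = 7.68×10⁻⁵ T.

B ≈ 76.8 μT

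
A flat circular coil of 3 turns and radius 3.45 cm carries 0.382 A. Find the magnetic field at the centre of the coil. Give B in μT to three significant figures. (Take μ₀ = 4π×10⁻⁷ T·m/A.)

B ≈ 20.9 μT

For an N-turn flat coil, B = Nμ₀I/(2R) with R = 0.0345 m.
B = 3 × 6.96×10⁻⁶ T = 2.09×10⁻⁵ T.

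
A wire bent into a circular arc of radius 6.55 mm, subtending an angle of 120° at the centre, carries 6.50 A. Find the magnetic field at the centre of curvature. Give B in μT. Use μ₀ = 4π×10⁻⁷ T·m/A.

B ≈ 208 μT

The Biot–Savart field of a circular arc at its centre is B = μ₀Iφ/(4πR), with φ = 2.094 rad.
B = (4π×10⁻⁷ × 6.50 × 2.094) / (4π × 0.00655) = 2.08×10⁻⁴ T.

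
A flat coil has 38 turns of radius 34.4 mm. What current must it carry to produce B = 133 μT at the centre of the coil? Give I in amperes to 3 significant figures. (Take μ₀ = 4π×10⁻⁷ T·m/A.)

I ≈ 0.192 A

For an N-turn coil, B = Nμ₀I/(2R) with R = 0.0344 m, so I = 2RB/(Nμ₀) = 2 × 0.0344 × 1.33×10⁻⁴ / (38 × 4π×10⁻⁷) = 0.192 A.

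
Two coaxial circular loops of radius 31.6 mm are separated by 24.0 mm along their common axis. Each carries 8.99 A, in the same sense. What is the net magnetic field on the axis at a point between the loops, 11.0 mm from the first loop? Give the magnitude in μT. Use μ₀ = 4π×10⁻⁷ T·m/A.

Each loop contributes B = μ₀IR²/[2(R²+z²)^(3/2)] on the axis, with z measured from that loop.
Loop 1 (z = 0.011 m): B₁ = 1.51×10⁻⁴ T. Loop 2 (z = 0.013 m): B₂ = 1.41×10⁻⁴ T.
The fields add: B = B₁ + B₂ = 2.92×10⁻⁴ T.

B ≈ 292 μT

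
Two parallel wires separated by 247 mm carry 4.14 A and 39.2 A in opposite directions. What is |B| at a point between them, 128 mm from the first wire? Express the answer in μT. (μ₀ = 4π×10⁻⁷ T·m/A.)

B ≈ 72.4 μT

Each long wire gives B = μ₀I/(2πd). Distances are d₁ = 0.128 m and d₂ = 0.119 m.
B₁ = 6.47×10⁻⁶ T, B₂ = 6.59×10⁻⁵ T.
Between antiparallel currents both contributions point the same way, so they add. B = B₁ + B₂ = 6.47×10⁻⁶ + 6.59×10⁻⁵ = 7.24×10⁻⁵ T.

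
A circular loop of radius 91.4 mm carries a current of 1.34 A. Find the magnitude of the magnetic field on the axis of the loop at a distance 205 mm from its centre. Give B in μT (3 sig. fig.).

On the axis of a circular loop, B = μ₀IR² / [2(R²+z²)^(3/2)].
R² + z² = (0.0914)² + (0.205)² = 0.05038 m², and (R²+z²)^(3/2) = 1.13×10⁻² m³.
B = (4π×10⁻⁷ × 1.34 × 0.008354) / (2 × 1.13×10⁻²) = 6.22×10⁻⁷ T.

B ≈ 0.622 μT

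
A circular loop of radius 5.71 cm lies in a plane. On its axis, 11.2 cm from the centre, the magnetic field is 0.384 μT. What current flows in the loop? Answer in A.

On the axis of a loop, B = μ₀IR²/[2(R²+z²)^(3/2)], so I = 2B(R²+z²)^(3/2)/(μ₀R²).
R² + z² = 0.00326 + 0.01254 = 0.0158 m²; raised to 3/2 gives 1.99×10⁻³ m³.
I = 2 × 3.84×10⁻⁷ × 1.99×10⁻³ / (1.26×10⁻⁶ × 0.00326) = 0.372 A.

I ≈ 0.372 A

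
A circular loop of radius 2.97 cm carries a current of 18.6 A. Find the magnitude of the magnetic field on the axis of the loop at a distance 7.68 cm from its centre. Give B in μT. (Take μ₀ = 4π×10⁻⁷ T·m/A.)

On the axis of a circular loop, B = μ₀IR² / [2(R²+z²)^(3/2)].
R² + z² = (0.0297)² + (0.0768)² = 0.00678 m², and (R²+z²)^(3/2) = 5.58×10⁻⁴ m³.
B = (4π×10⁻⁷ × 18.6 × 0.0008821) / (2 × 5.58×10⁻⁴) = 1.85×10⁻⁵ T.

B ≈ 18.5 μT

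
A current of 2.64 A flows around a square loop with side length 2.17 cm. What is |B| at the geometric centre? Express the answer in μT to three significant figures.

Each side is a finite straight segment at perpendicular distance d = a/(2 tan(π/4)) = 0.01085 m from the centre, with end-angles ±π/4.
One side contributes B₁ = (μ₀I/4πd)·2 sin(π/4) = 3.44×10⁻⁵ T.
All 4 sides add in the same direction: B = 4 × 3.44×10⁻⁵ = 1.38×10⁻⁴ T.

B ≈ 138 μT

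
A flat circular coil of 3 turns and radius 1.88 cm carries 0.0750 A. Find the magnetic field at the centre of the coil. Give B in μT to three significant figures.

For an N-turn flat coil, B = Nμ₀I/(2R) with R = 0.0188 m.
B = 3 × 2.51×10⁻⁶ T = 7.52×10⁻⁶ T.

B ≈ 7.52 μT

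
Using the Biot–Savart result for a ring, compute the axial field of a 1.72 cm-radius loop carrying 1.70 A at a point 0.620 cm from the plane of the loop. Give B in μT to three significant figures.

B ≈ 51.7 μT

On the axis of a circular loop, B = μ₀IR² / [2(R²+z²)^(3/2)].
R² + z² = (0.0172)² + (0.0062)² = 0.0003343 m², and (R²+z²)^(3/2) = 6.11×10⁻⁶ m³.
B = (4π×10⁻⁷ × 1.70 × 0.0002958) / (2 × 6.11×10⁻⁶) = 5.17×10⁻⁵ T.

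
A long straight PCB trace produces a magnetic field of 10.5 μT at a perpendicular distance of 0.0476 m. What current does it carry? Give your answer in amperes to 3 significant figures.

I ≈ 2.50 A

For a long straight wire B = μ₀I/(2πd), so I = 2πdB/μ₀.
I = 2π × 0.0476 × 1.05×10⁻⁵ / (4π×10⁻⁷) = 2.50 A.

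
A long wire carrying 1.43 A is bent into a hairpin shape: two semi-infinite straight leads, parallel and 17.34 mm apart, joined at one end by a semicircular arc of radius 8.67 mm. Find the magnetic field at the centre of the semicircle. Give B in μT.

The semicircular arc contributes B_arc = μ₀I·π/(4πR) = μ₀I/(4R) = 5.18×10⁻⁵ T.
Each semi-infinite lead is at perpendicular distance R = 0.00867 m from the centre, with the perpendicular foot at its near end, so it contributes μ₀I/(4πR); both point the same way, together 3.30×10⁻⁵ T.
Arc and leads all point the same direction: B = 5.18×10⁻⁵ + 3.30×10⁻⁵ = 8.48×10⁻⁵ T.

B ≈ 84.8 μT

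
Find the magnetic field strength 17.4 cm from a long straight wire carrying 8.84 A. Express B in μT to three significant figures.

B ≈ 10.2 μT

For an infinitely long straight wire, B = μ₀I/(2πd).
B = (4π×10⁻⁷ × 8.84) / (2π × 0.174) = 1.02×10⁻⁵ T.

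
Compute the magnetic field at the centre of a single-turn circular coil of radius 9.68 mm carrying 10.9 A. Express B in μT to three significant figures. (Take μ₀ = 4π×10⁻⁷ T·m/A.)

At the centre of a circular loop the Biot–Savart law gives B = μ₀I/(2R).
B = (4π×10⁻⁷ × 10.9) / (2 × 0.00968) = 7.08×10⁻⁴ T.

B ≈ 708 μT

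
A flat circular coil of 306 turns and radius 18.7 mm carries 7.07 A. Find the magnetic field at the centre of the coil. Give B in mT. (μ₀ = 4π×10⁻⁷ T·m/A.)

For an N-turn flat coil, B = Nμ₀I/(2R) with R = 0.0187 m.
B = 306 × 2.38×10⁻⁴ T = 7.27×10⁻² T.

B ≈ 72.7 mT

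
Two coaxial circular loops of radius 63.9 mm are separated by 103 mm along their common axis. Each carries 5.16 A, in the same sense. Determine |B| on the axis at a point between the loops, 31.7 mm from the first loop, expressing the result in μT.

B ≈ 51.6 μT

Each loop contributes B = μ₀IR²/[2(R²+z²)^(3/2)] on the axis, with z measured from that loop.
Loop 1 (z = 0.0317 m): B₁ = 3.65×10⁻⁵ T. Loop 2 (z = 0.0713 m): B₂ = 1.51×10⁻⁵ T.
The fields add: B = B₁ + B₂ = 5.16×10⁻⁵ T.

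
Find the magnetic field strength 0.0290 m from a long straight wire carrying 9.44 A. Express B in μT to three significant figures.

For an infinitely long straight wire, B = μ₀I/(2πd).
B = (4π×10⁻⁷ × 9.44) / (2π × 0.029) = 6.51×10⁻⁵ T.

B ≈ 65.1 μT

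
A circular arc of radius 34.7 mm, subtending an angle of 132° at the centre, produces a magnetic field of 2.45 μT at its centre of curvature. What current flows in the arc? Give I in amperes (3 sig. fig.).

For a circular arc, B = μ₀Iφ/(4πR) with φ in radians; here φ = 2.304 rad.
So I = 4πRB/(μ₀φ) = 4π × 0.0347 × 2.45×10⁻⁶ / (4π×10⁻⁷ × 2.304) = 0.369 A.

I ≈ 0.369 A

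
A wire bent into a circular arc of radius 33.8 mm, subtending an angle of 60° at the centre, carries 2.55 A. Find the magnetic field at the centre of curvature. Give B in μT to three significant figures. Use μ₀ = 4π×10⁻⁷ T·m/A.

B ≈ 7.90 μT

The Biot–Savart field of a circular arc at its centre is B = μ₀Iφ/(4πR), with φ = 1.047 rad.
B = (4π×10⁻⁷ × 2.55 × 1.047) / (4π × 0.0338) = 7.90×10⁻⁶ T.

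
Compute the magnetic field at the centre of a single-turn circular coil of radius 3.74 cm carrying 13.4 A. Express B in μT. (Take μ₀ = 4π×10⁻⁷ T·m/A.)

B ≈ 225 μT

At the centre of a circular loop the Biot–Savart law gives B = μ₀I/(2R).
B = (4π×10⁻⁷ × 13.4) / (2 × 0.0374) = 2.25×10⁻⁴ T.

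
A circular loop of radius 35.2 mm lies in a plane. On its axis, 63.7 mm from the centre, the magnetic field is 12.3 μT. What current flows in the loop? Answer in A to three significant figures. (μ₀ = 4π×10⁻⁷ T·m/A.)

On the axis of a loop, B = μ₀IR²/[2(R²+z²)^(3/2)], so I = 2B(R²+z²)^(3/2)/(μ₀R²).
R² + z² = 0.001239 + 0.004058 = 0.005297 m²; raised to 3/2 gives 3.85×10⁻⁴ m³.
I = 2 × 1.23×10⁻⁵ × 3.85×10⁻⁴ / (1.26×10⁻⁶ × 0.001239) = 6.09 A.

I ≈ 6.09 A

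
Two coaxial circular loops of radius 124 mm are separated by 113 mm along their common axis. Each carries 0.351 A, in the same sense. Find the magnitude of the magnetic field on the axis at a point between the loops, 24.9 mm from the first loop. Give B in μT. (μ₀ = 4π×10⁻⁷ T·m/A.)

B ≈ 2.64 μT

Each loop contributes B = μ₀IR²/[2(R²+z²)^(3/2)] on the axis, with z measured from that loop.
Loop 1 (z = 0.0249 m): B₁ = 1.68×10⁻⁶ T. Loop 2 (z = 0.0881 m): B₂ = 9.64×10⁻⁷ T.
The fields add: B = B₁ + B₂ = 2.64×10⁻⁶ T.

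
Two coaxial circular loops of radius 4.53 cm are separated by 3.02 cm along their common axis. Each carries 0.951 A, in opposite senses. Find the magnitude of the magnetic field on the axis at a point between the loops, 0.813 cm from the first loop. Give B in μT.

B ≈ 2.99 μT

Each loop contributes B = μ₀IR²/[2(R²+z²)^(3/2)] on the axis, with z measured from that loop.
Loop 1 (z = 0.00813 m): B₁ = 1.26×10⁻⁵ T. Loop 2 (z = 0.02207 m): B₂ = 9.58×10⁻⁶ T.
The fields oppose: B = |B₁ − B₂| = 2.99×10⁻⁶ T.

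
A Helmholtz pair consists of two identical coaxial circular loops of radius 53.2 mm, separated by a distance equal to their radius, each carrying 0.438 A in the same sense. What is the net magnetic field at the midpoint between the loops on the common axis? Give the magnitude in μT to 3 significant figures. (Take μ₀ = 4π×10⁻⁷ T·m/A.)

Each loop contributes B = μ₀IR²/[2(R²+z²)^(3/2)] on the axis, with z measured from that loop.
Loop 1 (z = 0.0266 m): B₁ = 3.70×10⁻⁶ T. Loop 2 (z = 0.0266 m): B₂ = 3.70×10⁻⁶ T.
The fields add: B = B₁ + B₂ = 7.40×10⁻⁶ T.

B ≈ 7.40 μT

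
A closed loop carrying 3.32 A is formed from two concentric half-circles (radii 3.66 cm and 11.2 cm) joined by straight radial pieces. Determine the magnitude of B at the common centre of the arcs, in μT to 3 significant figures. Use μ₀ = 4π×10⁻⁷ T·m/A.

B ≈ 19.2 μT

The radial connectors point toward the centre, so dl × r̂ = 0 and they contribute nothing.
Each semicircle gives μ₀I/(4R): inner arc 2.85×10⁻⁵ T, outer arc 9.31×10⁻⁶ T.
The two arcs carry current in opposite angular senses, so their fields oppose: B = |2.85×10⁻⁵ − 9.31×10⁻⁶| = 1.92×10⁻⁵ T.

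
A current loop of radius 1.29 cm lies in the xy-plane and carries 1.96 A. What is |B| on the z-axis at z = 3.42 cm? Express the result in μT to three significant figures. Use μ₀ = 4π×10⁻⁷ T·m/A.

B ≈ 4.20 μT

On the axis of a circular loop, B = μ₀IR² / [2(R²+z²)^(3/2)].
R² + z² = (0.0129)² + (0.0342)² = 0.001336 m², and (R²+z²)^(3/2) = 4.88×10⁻⁵ m³.
B = (4π×10⁻⁷ × 1.96 × 0.0001664) / (2 × 4.88×10⁻⁵) = 4.20×10⁻⁶ T.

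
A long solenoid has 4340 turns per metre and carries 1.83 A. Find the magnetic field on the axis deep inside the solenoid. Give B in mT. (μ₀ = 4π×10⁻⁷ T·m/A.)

Inside a long solenoid, B = μ₀nI with n = 4340 turns/m.
B = 4π×10⁻⁷ × 4340 × 1.83 = 9.98×10⁻³ T.

B ≈ 9.98 mT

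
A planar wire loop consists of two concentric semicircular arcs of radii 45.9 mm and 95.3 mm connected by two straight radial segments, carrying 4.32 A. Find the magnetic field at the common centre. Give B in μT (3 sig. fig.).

The radial connectors point toward the centre, so dl × r̂ = 0 and they contribute nothing.
Each semicircle gives μ₀I/(4R): inner arc 2.96×10⁻⁵ T, outer arc 1.42×10⁻⁵ T.
The two arcs carry current in opposite angular senses, so their fields oppose: B = |2.96×10⁻⁵ − 1.42×10⁻⁵| = 1.53×10⁻⁵ T.

B ≈ 15.3 μT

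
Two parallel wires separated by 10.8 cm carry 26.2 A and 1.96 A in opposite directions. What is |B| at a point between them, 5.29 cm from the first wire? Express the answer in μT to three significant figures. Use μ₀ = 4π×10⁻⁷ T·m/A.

Each long wire gives B = μ₀I/(2πd). Distances are d₁ = 0.0529 m and d₂ = 0.0551 m.
B₁ = 9.91×10⁻⁵ T, B₂ = 7.11×10⁻⁶ T.
Between antiparallel currents both contributions point the same way, so they add. B = B₁ + B₂ = 9.91×10⁻⁵ + 7.11×10⁻⁶ = 1.06×10⁻⁴ T.

B ≈ 106 μT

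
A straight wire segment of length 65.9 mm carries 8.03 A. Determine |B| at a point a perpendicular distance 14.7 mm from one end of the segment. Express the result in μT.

B ≈ 53.3 μT

For a finite straight segment, B = (μ₀I/4πd)(sinθ₁ + sinθ₂), where θ₁, θ₂ are the angles from the perpendicular to each end.
The perpendicular foot is at one end, so the two end-offsets along the wire are 0 and L = 0.0659 m.
sinθ₁ = 0/√(0²+0.0147²) = 0.0000; sinθ₂ = 0.0659/√(0.0659²+0.0147²) = 0.9760.
B = (4π×10⁻⁷ × 8.03) / (4π × 0.0147) × (0.0000 + 0.9760) = 5.33×10⁻⁵ T.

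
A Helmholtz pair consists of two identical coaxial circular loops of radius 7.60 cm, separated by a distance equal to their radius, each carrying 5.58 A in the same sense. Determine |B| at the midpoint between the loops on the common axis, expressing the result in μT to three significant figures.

B ≈ 66.0 μT

Each loop contributes B = μ₀IR²/[2(R²+z²)^(3/2)] on the axis, with z measured from that loop.
Loop 1 (z = 0.038 m): B₁ = 3.30×10⁻⁵ T. Loop 2 (z = 0.038 m): B₂ = 3.30×10⁻⁵ T.
The fields add: B = B₁ + B₂ = 6.60×10⁻⁵ T.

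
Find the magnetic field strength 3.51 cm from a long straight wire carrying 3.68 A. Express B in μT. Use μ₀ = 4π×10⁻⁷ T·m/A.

B ≈ 21.0 μT

For an infinitely long straight wire, B = μ₀I/(2πd).
B = (4π×10⁻⁷ × 3.68) / (2π × 0.0351) = 2.10×10⁻⁵ T.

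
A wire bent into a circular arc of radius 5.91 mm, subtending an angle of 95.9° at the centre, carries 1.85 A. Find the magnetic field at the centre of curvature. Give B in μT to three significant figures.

B ≈ 52.4 μT

The Biot–Savart field of a circular arc at its centre is B = μ₀Iφ/(4πR), with φ = 1.674 rad.
B = (4π×10⁻⁷ × 1.85 × 1.674) / (4π × 0.00591) = 5.24×10⁻⁵ T.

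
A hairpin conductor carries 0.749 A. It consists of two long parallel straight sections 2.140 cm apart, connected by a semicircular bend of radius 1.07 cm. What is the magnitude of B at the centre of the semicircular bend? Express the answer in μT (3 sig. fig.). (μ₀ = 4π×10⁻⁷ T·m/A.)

The semicircular arc contributes B_arc = μ₀I·π/(4πR) = μ₀I/(4R) = 2.20×10⁻⁵ T.
Each semi-infinite lead is at perpendicular distance R = 0.0107 m from the centre, with the perpendicular foot at its near end, so it contributes μ₀I/(4πR); both point the same way, together 1.40×10⁻⁵ T.
Arc and leads all point the same direction: B = 2.20×10⁻⁵ + 1.40×10⁻⁵ = 3.60×10⁻⁵ T.

B ≈ 36.0 μT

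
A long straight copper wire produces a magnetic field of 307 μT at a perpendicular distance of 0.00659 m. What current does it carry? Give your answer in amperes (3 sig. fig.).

For a long straight wire B = μ₀I/(2πd), so I = 2πdB/μ₀.
I = 2π × 0.00659 × 3.07×10⁻⁴ / (4π×10⁻⁷) = 10.1 A.

I ≈ 10.1 A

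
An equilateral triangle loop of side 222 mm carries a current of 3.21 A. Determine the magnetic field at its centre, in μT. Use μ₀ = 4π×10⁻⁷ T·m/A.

B ≈ 26.0 μT

Each side is a finite straight segment at perpendicular distance d = a/(2 tan(π/3)) = 0.06409 m from the centre, with end-angles ±π/3.
One side contributes B₁ = (μ₀I/4πd)·2 sin(π/3) = 8.68×10⁻⁶ T.
All 3 sides add in the same direction: B = 3 × 8.68×10⁻⁶ = 2.60×10⁻⁵ T.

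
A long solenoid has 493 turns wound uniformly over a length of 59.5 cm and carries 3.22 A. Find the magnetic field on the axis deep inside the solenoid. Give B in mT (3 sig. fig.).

B ≈ 3.35 mT

Inside a long solenoid, B = μ₀nI with n = 828.6 turns/m.
B = 4π×10⁻⁷ × 828.6 × 3.22 = 3.35×10⁻³ T.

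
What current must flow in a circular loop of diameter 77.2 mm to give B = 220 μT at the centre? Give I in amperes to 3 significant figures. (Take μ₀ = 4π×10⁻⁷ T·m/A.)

At the centre of a circular loop B = μ₀I/(2R), so I = 2RB/μ₀.
With R = 0.0386 m, I = 2 × 0.0386 × 2.20×10⁻⁴ / (4π×10⁻⁷) = 13.5 A.

I ≈ 13.5 A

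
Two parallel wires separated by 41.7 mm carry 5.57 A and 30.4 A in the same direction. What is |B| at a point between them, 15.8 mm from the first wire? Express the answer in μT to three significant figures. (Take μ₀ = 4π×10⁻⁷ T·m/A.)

B ≈ 164 μT

Each long wire gives B = μ₀I/(2πd). Distances are d₁ = 0.0158 m and d₂ = 0.0259 m.
B₁ = 7.05×10⁻⁵ T, B₂ = 2.35×10⁻⁴ T.
Between parallel currents the two contributions point in opposite directions, so they subtract. B = |B₁ − B₂| = |7.05×10⁻⁵ − 2.35×10⁻⁴| = 1.64×10⁻⁴ T.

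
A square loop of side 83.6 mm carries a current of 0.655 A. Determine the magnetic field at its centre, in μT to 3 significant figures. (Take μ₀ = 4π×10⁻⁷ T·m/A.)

B ≈ 8.86 μT

Each side is a finite straight segment at perpendicular distance d = a/(2 tan(π/4)) = 0.0418 m from the centre, with end-angles ±π/4.
One side contributes B₁ = (μ₀I/4πd)·2 sin(π/4) = 2.22×10⁻⁶ T.
All 4 sides add in the same direction: B = 4 × 2.22×10⁻⁶ = 8.86×10⁻⁶ T.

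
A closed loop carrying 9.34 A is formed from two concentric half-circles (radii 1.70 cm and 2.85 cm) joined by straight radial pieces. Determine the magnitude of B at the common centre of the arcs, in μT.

The radial connectors point toward the centre, so dl × r̂ = 0 and they contribute nothing.
Each semicircle gives μ₀I/(4R): inner arc 1.73×10⁻⁴ T, outer arc 1.03×10⁻⁴ T.
The two arcs carry current in opposite angular senses, so their fields oppose: B = |1.73×10⁻⁴ − 1.03×10⁻⁴| = 6.96×10⁻⁵ T.

B ≈ 69.6 μT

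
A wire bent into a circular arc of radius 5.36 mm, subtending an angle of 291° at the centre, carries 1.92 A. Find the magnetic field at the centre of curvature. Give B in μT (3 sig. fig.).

The Biot–Savart field of a circular arc at its centre is B = μ₀Iφ/(4πR), with φ = 5.079 rad.
B = (4π×10⁻⁷ × 1.92 × 5.079) / (4π × 0.00536) = 1.82×10⁻⁴ T.

B ≈ 182 μT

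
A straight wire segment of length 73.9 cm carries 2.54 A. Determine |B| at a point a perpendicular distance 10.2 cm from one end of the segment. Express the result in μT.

B ≈ 2.47 μT

For a finite straight segment, B = (μ₀I/4πd)(sinθ₁ + sinθ₂), where θ₁, θ₂ are the angles from the perpendicular to each end.
The perpendicular foot is at one end, so the two end-offsets along the wire are 0 and L = 0.739 m.
sinθ₁ = 0/√(0²+0.102²) = 0.0000; sinθ₂ = 0.739/√(0.739²+0.102²) = 0.9906.
B = (4π×10⁻⁷ × 2.54) / (4π × 0.102) × (0.0000 + 0.9906) = 2.47×10⁻⁶ T.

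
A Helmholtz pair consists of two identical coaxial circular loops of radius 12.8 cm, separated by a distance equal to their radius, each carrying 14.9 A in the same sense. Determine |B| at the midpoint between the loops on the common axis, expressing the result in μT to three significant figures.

Each loop contributes B = μ₀IR²/[2(R²+z²)^(3/2)] on the axis, with z measured from that loop.
Loop 1 (z = 0.064 m): B₁ = 5.23×10⁻⁵ T. Loop 2 (z = 0.064 m): B₂ = 5.23×10⁻⁵ T.
The fields add: B = B₁ + B₂ = 1.05×10⁻⁴ T.

B ≈ 105 μT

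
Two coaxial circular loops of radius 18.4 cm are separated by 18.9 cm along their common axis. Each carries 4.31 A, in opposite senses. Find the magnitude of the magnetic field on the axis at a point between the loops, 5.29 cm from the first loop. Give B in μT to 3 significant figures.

B ≈ 5.42 μT

Each loop contributes B = μ₀IR²/[2(R²+z²)^(3/2)] on the axis, with z measured from that loop.
Loop 1 (z = 0.0529 m): B₁ = 1.31×10⁻⁵ T. Loop 2 (z = 0.1361 m): B₂ = 7.65×10⁻⁶ T.
The fields oppose: B = |B₁ − B₂| = 5.42×10⁻⁶ T.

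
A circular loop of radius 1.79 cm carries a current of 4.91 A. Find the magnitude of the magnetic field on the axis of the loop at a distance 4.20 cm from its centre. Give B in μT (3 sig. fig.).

On the axis of a circular loop, B = μ₀IR² / [2(R²+z²)^(3/2)].
R² + z² = (0.0179)² + (0.042)² = 0.002084 m², and (R²+z²)^(3/2) = 9.52×10⁻⁵ m³.
B = (4π×10⁻⁷ × 4.91 × 0.0003204) / (2 × 9.52×10⁻⁵) = 1.04×10⁻⁵ T.

B ≈ 10.4 μT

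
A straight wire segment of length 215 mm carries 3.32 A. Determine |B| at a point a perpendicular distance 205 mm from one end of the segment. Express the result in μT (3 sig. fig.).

B ≈ 1.17 μT

For a finite straight segment, B = (μ₀I/4πd)(sinθ₁ + sinθ₂), where θ₁, θ₂ are the angles from the perpendicular to each end.
The perpendicular foot is at one end, so the two end-offsets along the wire are 0 and L = 0.215 m.
sinθ₁ = 0/√(0²+0.205²) = 0.0000; sinθ₂ = 0.215/√(0.215²+0.205²) = 0.7237.
B = (4π×10⁻⁷ × 3.32) / (4π × 0.205) × (0.0000 + 0.7237) = 1.17×10⁻⁶ T.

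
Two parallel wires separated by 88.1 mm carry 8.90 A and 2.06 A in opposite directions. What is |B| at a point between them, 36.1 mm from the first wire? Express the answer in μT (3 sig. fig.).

Each long wire gives B = μ₀I/(2πd). Distances are d₁ = 0.0361 m and d₂ = 0.052 m.
B₁ = 4.93×10⁻⁵ T, B₂ = 7.92×10⁻⁶ T.
Between antiparallel currents both contributions point the same way, so they add. B = B₁ + B₂ = 4.93×10⁻⁵ + 7.92×10⁻⁶ = 5.72×10⁻⁵ T.

B ≈ 57.2 μT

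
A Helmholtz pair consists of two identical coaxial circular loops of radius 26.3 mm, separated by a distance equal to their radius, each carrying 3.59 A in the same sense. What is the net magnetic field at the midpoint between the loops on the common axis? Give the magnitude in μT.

Each loop contributes B = μ₀IR²/[2(R²+z²)^(3/2)] on the axis, with z measured from that loop.
Loop 1 (z = 0.01315 m): B₁ = 6.14×10⁻⁵ T. Loop 2 (z = 0.01315 m): B₂ = 6.14×10⁻⁵ T.
The fields add: B = B₁ + B₂ = 1.23×10⁻⁴ T.

B ≈ 123 μT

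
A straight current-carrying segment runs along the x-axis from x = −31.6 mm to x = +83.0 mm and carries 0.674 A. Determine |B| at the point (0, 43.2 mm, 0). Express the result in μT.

B ≈ 2.31 μT

For a finite straight segment, B = (μ₀I/4πd)(sinθ₁ + sinθ₂), where θ₁, θ₂ are the angles from the perpendicular to each end.
The perpendicular distance is d = 0.0432 m; the end-offsets along the wire are a = 0.0316 m and b = 0.083 m.
sinθ₁ = 0.0316/√(0.0316²+0.0432²) = 0.5904; sinθ₂ = 0.083/√(0.083²+0.0432²) = 0.8870.
B = (4π×10⁻⁷ × 0.674) / (4π × 0.0432) × (0.5904 + 0.8870) = 2.31×10⁻⁶ T.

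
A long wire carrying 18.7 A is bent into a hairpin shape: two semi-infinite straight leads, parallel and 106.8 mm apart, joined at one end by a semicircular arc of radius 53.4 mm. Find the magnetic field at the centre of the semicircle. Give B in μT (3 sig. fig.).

B ≈ 180 μT

The semicircular arc contributes B_arc = μ₀I·π/(4πR) = μ₀I/(4R) = 1.10×10⁻⁴ T.
Each semi-infinite lead is at perpendicular distance R = 0.0534 m from the centre, with the perpendicular foot at its near end, so it contributes μ₀I/(4πR); both point the same way, together 7.00×10⁻⁵ T.
Arc and leads all point the same direction: B = 1.10×10⁻⁴ + 7.00×10⁻⁵ = 1.80×10⁻⁴ T.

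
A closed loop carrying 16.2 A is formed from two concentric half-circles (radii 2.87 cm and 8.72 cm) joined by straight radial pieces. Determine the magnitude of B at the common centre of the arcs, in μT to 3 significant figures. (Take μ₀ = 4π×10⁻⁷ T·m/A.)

The radial connectors point toward the centre, so dl × r̂ = 0 and they contribute nothing.
Each semicircle gives μ₀I/(4R): inner arc 1.77×10⁻⁴ T, outer arc 5.84×10⁻⁵ T.
The two arcs carry current in opposite angular senses, so their fields oppose: B = |1.77×10⁻⁴ − 5.84×10⁻⁵| = 1.19×10⁻⁴ T.

B ≈ 119 μT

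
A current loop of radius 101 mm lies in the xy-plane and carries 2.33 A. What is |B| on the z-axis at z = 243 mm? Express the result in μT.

B ≈ 0.819 μT

On the axis of a circular loop, B = μ₀IR² / [2(R²+z²)^(3/2)].
R² + z² = (0.101)² + (0.243)² = 0.06925 m², and (R²+z²)^(3/2) = 1.82×10⁻² m³.
B = (4π×10⁻⁷ × 2.33 × 0.0102) / (2 × 1.82×10⁻²) = 8.19×10⁻⁷ T.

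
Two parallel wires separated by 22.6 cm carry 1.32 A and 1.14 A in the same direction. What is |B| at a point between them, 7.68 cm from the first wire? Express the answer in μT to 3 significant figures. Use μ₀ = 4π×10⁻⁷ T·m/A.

Each long wire gives B = μ₀I/(2πd). Distances are d₁ = 0.0768 m and d₂ = 0.1492 m.
B₁ = 3.44×10⁻⁶ T, B₂ = 1.53×10⁻⁶ T.
Between parallel currents the two contributions point in opposite directions, so they subtract. B = |B₁ − B₂| = |3.44×10⁻⁶ − 1.53×10⁻⁶| = 1.91×10⁻⁶ T.

B ≈ 1.91 μT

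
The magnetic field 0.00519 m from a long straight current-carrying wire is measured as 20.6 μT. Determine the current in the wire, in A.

I ≈ 0.535 A

For a long straight wire B = μ₀I/(2πd), so I = 2πdB/μ₀.
I = 2π × 0.00519 × 2.06×10⁻⁵ / (4π×10⁻⁷) = 0.535 A.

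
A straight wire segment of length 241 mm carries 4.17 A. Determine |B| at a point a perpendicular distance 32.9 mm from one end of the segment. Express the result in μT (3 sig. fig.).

B ≈ 12.6 μT

For a finite straight segment, B = (μ₀I/4πd)(sinθ₁ + sinθ₂), where θ₁, θ₂ are the angles from the perpendicular to each end.
The perpendicular foot is at one end, so the two end-offsets along the wire are 0 and L = 0.241 m.
sinθ₁ = 0/√(0²+0.0329²) = 0.0000; sinθ₂ = 0.241/√(0.241²+0.0329²) = 0.9908.
B = (4π×10⁻⁷ × 4.17) / (4π × 0.0329) × (0.0000 + 0.9908) = 1.26×10⁻⁵ T.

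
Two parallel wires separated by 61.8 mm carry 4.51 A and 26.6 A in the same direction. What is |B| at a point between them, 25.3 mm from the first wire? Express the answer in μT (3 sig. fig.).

Each long wire gives B = μ₀I/(2πd). Distances are d₁ = 0.0253 m and d₂ = 0.0365 m.
B₁ = 3.57×10⁻⁵ T, B₂ = 1.46×10⁻⁴ T.
Between parallel currents the two contributions point in opposite directions, so they subtract. B = |B₁ − B₂| = |3.57×10⁻⁵ − 1.46×10⁻⁴| = 1.10×10⁻⁴ T.

B ≈ 110 μT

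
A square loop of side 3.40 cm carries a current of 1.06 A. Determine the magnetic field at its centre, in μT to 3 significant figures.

Each side is a finite straight segment at perpendicular distance d = a/(2 tan(π/4)) = 0.017 m from the centre, with end-angles ±π/4.
One side contributes B₁ = (μ₀I/4πd)·2 sin(π/4) = 8.82×10⁻⁶ T.
All 4 sides add in the same direction: B = 4 × 8.82×10⁻⁶ = 3.53×10⁻⁵ T.

B ≈ 35.3 μT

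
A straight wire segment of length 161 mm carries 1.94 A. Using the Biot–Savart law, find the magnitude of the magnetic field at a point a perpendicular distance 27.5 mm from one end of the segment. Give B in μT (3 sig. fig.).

For a finite straight segment, B = (μ₀I/4πd)(sinθ₁ + sinθ₂), where θ₁, θ₂ are the angles from the perpendicular to each end.
The perpendicular foot is at one end, so the two end-offsets along the wire are 0 and L = 0.161 m.
sinθ₁ = 0/√(0²+0.0275²) = 0.0000; sinθ₂ = 0.161/√(0.161²+0.0275²) = 0.9857.
B = (4π×10⁻⁷ × 1.94) / (4π × 0.0275) × (0.0000 + 0.9857) = 6.95×10⁻⁶ T.

B ≈ 6.95 μT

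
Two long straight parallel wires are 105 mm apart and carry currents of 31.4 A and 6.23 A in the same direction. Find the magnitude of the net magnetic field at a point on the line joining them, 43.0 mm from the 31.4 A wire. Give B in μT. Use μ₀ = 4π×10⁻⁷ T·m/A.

B ≈ 126 μT

Each long wire gives B = μ₀I/(2πd). Distances are d₁ = 0.043 m and d₂ = 0.062 m.
B₁ = 1.46×10⁻⁴ T, B₂ = 2.01×10⁻⁵ T.
Between parallel currents the two contributions point in opposite directions, so they subtract. B = |B₁ − B₂| = |1.46×10⁻⁴ − 2.01×10⁻⁵| = 1.26×10⁻⁴ T.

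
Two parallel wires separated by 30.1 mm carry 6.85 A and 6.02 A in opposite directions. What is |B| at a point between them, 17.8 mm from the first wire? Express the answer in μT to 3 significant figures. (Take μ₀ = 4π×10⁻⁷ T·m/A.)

B ≈ 175 μT

Each long wire gives B = μ₀I/(2πd). Distances are d₁ = 0.0178 m and d₂ = 0.0123 m.
B₁ = 7.70×10⁻⁵ T, B₂ = 9.79×10⁻⁵ T.
Between antiparallel currents both contributions point the same way, so they add. B = B₁ + B₂ = 7.70×10⁻⁵ + 9.79×10⁻⁵ = 1.75×10⁻⁴ T.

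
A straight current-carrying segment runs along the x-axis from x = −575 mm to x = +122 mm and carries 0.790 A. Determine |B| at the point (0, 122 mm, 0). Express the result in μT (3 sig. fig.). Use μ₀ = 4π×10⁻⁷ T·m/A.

B ≈ 1.09 μT

For a finite straight segment, B = (μ₀I/4πd)(sinθ₁ + sinθ₂), where θ₁, θ₂ are the angles from the perpendicular to each end.
The perpendicular distance is d = 0.122 m; the end-offsets along the wire are a = 0.575 m and b = 0.122 m.
sinθ₁ = 0.575/√(0.575²+0.122²) = 0.9782; sinθ₂ = 0.122/√(0.122²+0.122²) = 0.7071.
B = (4π×10⁻⁷ × 0.790) / (4π × 0.122) × (0.9782 + 0.7071) = 1.09×10⁻⁶ T.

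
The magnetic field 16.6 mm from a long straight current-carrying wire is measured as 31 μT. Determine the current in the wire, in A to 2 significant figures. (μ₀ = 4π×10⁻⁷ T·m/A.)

For a long straight wire B = μ₀I/(2πd), so I = 2πdB/μ₀.
I = 2π × 0.0166 × 3.10×10⁻⁵ / (4π×10⁻⁷) = 2.57 A.

I ≈ 2.6 A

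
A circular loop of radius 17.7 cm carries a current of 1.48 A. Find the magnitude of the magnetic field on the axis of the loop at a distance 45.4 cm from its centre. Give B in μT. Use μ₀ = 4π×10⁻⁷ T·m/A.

On the axis of a circular loop, B = μ₀IR² / [2(R²+z²)^(3/2)].
R² + z² = (0.177)² + (0.454)² = 0.2374 m², and (R²+z²)^(3/2) = 0.116 m³.
B = (4π×10⁻⁷ × 1.48 × 0.03133) / (2 × 0.116) = 2.52×10⁻⁷ T.

B ≈ 0.252 μT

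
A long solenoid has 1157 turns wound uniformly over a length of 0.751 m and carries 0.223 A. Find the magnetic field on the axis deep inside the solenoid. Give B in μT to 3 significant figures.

Inside a long solenoid, B = μ₀nI with n = 1541 turns/m.
B = 4π×10⁻⁷ × 1541 × 0.223 = 4.32×10⁻⁴ T.

B ≈ 432 μT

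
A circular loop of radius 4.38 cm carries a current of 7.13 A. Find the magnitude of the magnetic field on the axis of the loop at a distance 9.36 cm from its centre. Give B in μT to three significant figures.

B ≈ 7.79 μT

On the axis of a circular loop, B = μ₀IR² / [2(R²+z²)^(3/2)].
R² + z² = (0.0438)² + (0.0936)² = 0.01068 m², and (R²+z²)^(3/2) = 1.10×10⁻³ m³.
B = (4π×10⁻⁷ × 7.13 × 0.001918) / (2 × 1.10×10⁻³) = 7.79×10⁻⁶ T.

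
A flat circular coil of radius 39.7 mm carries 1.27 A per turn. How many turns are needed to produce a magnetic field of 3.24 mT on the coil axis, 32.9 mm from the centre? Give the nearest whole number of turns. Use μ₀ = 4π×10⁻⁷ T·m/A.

N = 353

For an N-turn coil, B = Nμ₀IR²/[2(R²+z²)^(3/2)]. A single turn gives B₁ = 9.18×10⁻⁶ T with R = 0.0397 m, z = 0.0329 m.
N = B/B₁ = 3.24×10⁻³ / 9.18×10⁻⁶ = 353.13.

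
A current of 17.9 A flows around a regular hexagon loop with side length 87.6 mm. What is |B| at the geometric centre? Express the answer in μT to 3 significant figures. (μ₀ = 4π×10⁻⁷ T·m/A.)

B ≈ 142 μT

Each side is a finite straight segment at perpendicular distance d = a/(2 tan(π/6)) = 0.07586 m from the centre, with end-angles ±π/6.
One side contributes B₁ = (μ₀I/4πd)·2 sin(π/6) = 2.36×10⁻⁵ T.
All 6 sides add in the same direction: B = 6 × 2.36×10⁻⁵ = 1.42×10⁻⁴ T.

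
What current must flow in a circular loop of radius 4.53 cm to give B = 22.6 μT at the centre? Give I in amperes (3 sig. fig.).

I ≈ 1.63 A

At the centre of a circular loop B = μ₀I/(2R), so I = 2RB/μ₀.
With R = 0.0453 m, I = 2 × 0.0453 × 2.26×10⁻⁵ / (4π×10⁻⁷) = 1.63 A.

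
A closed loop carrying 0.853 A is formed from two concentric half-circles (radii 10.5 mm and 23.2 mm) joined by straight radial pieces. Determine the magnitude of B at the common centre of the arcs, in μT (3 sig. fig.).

B ≈ 14.0 μT

The radial connectors point toward the centre, so dl × r̂ = 0 and they contribute nothing.
Each semicircle gives μ₀I/(4R): inner arc 2.55×10⁻⁵ T, outer arc 1.16×10⁻⁵ T.
The two arcs carry current in opposite angular senses, so their fields oppose: B = |2.55×10⁻⁵ − 1.16×10⁻⁵| = 1.40×10⁻⁵ T.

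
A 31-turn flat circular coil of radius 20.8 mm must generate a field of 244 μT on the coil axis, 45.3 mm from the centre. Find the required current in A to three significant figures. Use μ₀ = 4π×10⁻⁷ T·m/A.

I ≈ 3.59 A

For an N-turn coil, B = Nμ₀IR²/[2(R²+z²)^(3/2)] with R = 0.0208 m, z = 0.0453 m, so I = 2B(R²+z²)^(3/2)/(Nμ₀R²) = 2 × 2.44×10⁻⁴ × 1.24×10⁻⁴ / (31 × 4π×10⁻⁷ × 0.0004326) = 3.59 A.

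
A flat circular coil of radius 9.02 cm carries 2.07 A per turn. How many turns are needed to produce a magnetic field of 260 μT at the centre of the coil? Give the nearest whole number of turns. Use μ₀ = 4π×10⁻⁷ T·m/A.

N = 18

For an N-turn coil, B = Nμ₀I/(2R). A single turn gives B₁ = 1.44×10⁻⁵ T with R = 0.0902 m.
N = B/B₁ = 2.60×10⁻⁴ / 1.44×10⁻⁵ = 18.03.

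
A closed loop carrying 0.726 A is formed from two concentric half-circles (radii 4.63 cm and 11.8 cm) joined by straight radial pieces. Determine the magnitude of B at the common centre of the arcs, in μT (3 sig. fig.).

The radial connectors point toward the centre, so dl × r̂ = 0 and they contribute nothing.
Each semicircle gives μ₀I/(4R): inner arc 4.93×10⁻⁶ T, outer arc 1.93×10⁻⁶ T.
The two arcs carry current in opposite angular senses, so their fields oppose: B = |4.93×10⁻⁶ − 1.93×10⁻⁶| = 2.99×10⁻⁶ T.

B ≈ 2.99 μT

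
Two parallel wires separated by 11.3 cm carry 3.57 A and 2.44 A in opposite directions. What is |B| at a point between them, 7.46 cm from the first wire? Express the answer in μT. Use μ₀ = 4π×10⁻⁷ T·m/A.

Each long wire gives B = μ₀I/(2πd). Distances are d₁ = 0.0746 m and d₂ = 0.0384 m.
B₁ = 9.57×10⁻⁶ T, B₂ = 1.27×10⁻⁵ T.
Between antiparallel currents both contributions point the same way, so they add. B = B₁ + B₂ = 9.57×10⁻⁶ + 1.27×10⁻⁵ = 2.23×10⁻⁵ T.

B ≈ 22.3 μT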